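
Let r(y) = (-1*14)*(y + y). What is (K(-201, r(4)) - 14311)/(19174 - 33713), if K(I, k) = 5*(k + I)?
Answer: 2268/2077 ≈ 1.0920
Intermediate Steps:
r(y) = -28*y
K(I, k) = 5*I + 5*k (K(I, k) = 5*(I + k) = 5*I + 5*k)
(K(-201, r(4)) - 14311)/(19174 - 33713) = ((5*(-201) + 5*(-28*4)) - 14311)/(19174 - 33713) = ((-1005 + 5*(-112)) - 14311)/(-14539) = ((-1005 - 560) - 14311)*(-1/14539) = (-1565 - 14311)*(-1/14539) = -15876*(-1/14539) = 2268/2077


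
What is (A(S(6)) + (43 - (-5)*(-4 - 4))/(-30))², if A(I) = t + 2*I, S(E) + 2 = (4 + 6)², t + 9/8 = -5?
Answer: 57623281/1600 ≈ 36015.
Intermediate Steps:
t = -49/8 (t = -9/8 - 5 = -49/8 ≈ -6.1250)
S(E) = 98 (S(E) = -2 + (4 + 6)² = -2 + 10² = -2 + 100 = 98)
A(I) = -49/8 + 2*I
(A(S(6)) + (43 - (-5)*(-4 - 4))/(-30))² = ((-49/8 + 2*98) + (43 - (-5)*(-4 - 4))/(-30))² = ((-49/8 + 196) + (43 - (-5)*(-8))*(-1/30))² = (1519/8 + (43 - 1*40)*(-1/30))² = (1519/8 + (43 - 40)*(-1/30))² = (1519/8 + 3*(-1/30))² = (1519/8 - ⅒)² = (7591/40)² = 57623281/1600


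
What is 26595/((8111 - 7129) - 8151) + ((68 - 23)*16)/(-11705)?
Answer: -63291231/16782629 ≈ -3.7712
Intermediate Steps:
26595/((8111 - 7129) - 8151) + ((68 - 23)*16)/(-11705) = 26595/(982 - 8151) + (45*16)*(-1/11705) = 26595/(-7169) + 720*(-1/11705) = 26595*(-1/7169) - 144/2341 = -26595/7169 - 144/2341 = -63291231/16782629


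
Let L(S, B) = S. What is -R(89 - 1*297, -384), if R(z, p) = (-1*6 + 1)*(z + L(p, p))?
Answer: -2960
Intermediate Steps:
R(z, p) = -5*p - 5*z (R(z, p) = (-1*6 + 1)*(z + p) = (-6 + 1)*(p + z) = -5*(p + z) = -5*p - 5*z)
-R(89 - 1*297, -384) = -(-5*(-384) - 5*(89 - 1*297)) = -(1920 - 5*(89 - 297)) = -(1920 - 5*(-208)) = -(1920 + 1040) = -1*2960 = -2960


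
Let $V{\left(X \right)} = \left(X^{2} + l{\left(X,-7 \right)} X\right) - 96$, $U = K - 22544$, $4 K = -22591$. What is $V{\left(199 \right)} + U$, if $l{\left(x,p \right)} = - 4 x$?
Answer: $- \frac{588363}{4} \approx -1.4709 \cdot 10^{5}$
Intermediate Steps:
$K = - \frac{22591}{4}$ ($K = \frac{1}{4} \left(-22591\right) = - \frac{22591}{4} \approx -5647.8$)
$U = - \frac{112767}{4}$ ($U = - \frac{22591}{4} - 22544 = - \frac{112767}{4} \approx -28192.0$)
$V{\left(X \right)} = -96 - 3 X^{2}$ ($V{\left(X \right)} = \left(X^{2} + - 4 X X\right) - 96 = \left(X^{2} - 4 X^{2}\right) - 96 = - 3 X^{2} - 96 = -96 - 3 X^{2}$)
$V{\left(199 \right)} + U = \left(-96 - 3 \cdot 199^{2}\right) - \frac{112767}{4} = \left(-96 - 118803\right) - \frac{112767}{4} = -118899 - \frac{112767}{4} = - \frac{588363}{4}$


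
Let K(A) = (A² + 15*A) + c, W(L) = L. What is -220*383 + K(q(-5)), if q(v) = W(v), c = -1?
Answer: -84311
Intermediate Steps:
q(v) = v
K(A) = -1 + A² + 15*A (K(A) = (A² + 15*A) - 1 = -1 + A² + 15*A)
-220*383 + K(q(-5)) = -220*383 + (-1 + (-5)² + 15*(-5)) = -84260 + (-1 + 25 - 75) = -84260 - 51 = -84311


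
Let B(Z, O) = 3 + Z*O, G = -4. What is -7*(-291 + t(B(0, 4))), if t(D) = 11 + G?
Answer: 1988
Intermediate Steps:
B(Z, O) = 3 + O*Z
t(D) = 7 (t(D) = 11 - 4 = 7)
-7*(-291 + t(B(0, 4))) = -7*(-291 + 7) = -7*(-284) = 1988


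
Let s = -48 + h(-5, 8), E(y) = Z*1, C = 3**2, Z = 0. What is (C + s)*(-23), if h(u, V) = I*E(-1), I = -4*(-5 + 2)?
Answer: 897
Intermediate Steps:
C = 9
I = 12 (I = -4*(-3) = 12)
E(y) = 0 (E(y) = 0*1 = 0)
h(u, V) = 0 (h(u, V) = 12*0 = 0)
s = -48 (s = -48 + 0 = -48)
(C + s)*(-23) = (9 - 48)*(-23) = -39*(-23) = 897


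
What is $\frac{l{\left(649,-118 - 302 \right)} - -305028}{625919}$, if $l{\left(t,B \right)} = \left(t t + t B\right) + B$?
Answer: $\frac{64747}{89417} \approx 0.7241$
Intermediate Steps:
$l{\left(t,B \right)} = B + t^{2} + B t$ ($l{\left(t,B \right)} = \left(t^{2} + B t\right) + B = B + t^{2} + B t$)
$\frac{l{\left(649,-118 - 302 \right)} - -305028}{625919} = \frac{\left(\left(-118 - 302\right) + 649^{2} + \left(-118 - 302\right) 649\right) - -305028}{625919} = \left(\left(-420 + 421201 - 272580\right) + 305028\right) \frac{1}{625919} = \left(148201 + 305028\right) \frac{1}{625919} = 453229 \cdot \frac{1}{625919} = \frac{64747}{89417}$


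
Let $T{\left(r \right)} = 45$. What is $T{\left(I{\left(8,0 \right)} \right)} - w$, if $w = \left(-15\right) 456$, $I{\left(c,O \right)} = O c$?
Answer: $6885$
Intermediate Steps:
$w = -6840$
$T{\left(I{\left(8,0 \right)} \right)} - w = 45 - -6840 = 45 + 6840 = 6885$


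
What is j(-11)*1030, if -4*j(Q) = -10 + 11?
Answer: -515/2 ≈ -257.50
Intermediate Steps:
j(Q) = -¼ (j(Q) = -(-10 + 11)/4 = -¼*1 = -¼)
j(-11)*1030 = -¼*1030 = -515/2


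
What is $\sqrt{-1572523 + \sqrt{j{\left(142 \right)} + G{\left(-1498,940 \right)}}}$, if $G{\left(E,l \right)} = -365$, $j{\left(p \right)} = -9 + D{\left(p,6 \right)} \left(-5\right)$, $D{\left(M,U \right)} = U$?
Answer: $\sqrt{-1572523 + 2 i \sqrt{101}} \approx 0.008 + 1254.0 i$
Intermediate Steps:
$j{\left(p \right)} = -39$ ($j{\left(p \right)} = -9 + 6 \left(-5\right) = -9 - 30 = -39$)
$\sqrt{-1572523 + \sqrt{j{\left(142 \right)} + G{\left(-1498,940 \right)}}} = \sqrt{-1572523 + \sqrt{-39 - 365}} = \sqrt{-1572523 + \sqrt{-404}} = \sqrt{-1572523 + 2 i \sqrt{101}}$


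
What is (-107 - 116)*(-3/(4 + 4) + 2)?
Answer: -2899/8 ≈ -362.38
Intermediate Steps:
(-107 - 116)*(-3/(4 + 4) + 2) = -223*(-3/8 + 2) = -223*13/8 = -2899/8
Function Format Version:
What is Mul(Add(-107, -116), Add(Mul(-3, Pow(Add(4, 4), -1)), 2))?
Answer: Rational(-2899, 8) ≈ -362.38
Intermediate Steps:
Mul(Add(-107, -116), Add(Mul(-3, Pow(Add(4, 4), -1)), 2)) = Mul(-223, Add(Mul(-3, Pow(8, -1)), 2)) = Mul(-223, Add(Mul(-3, Rational(1, 8)), 2)) = Mul(-223, Add(Rational(-3, 8), 2)) = Mul(-223, Rational(13, 8)) = Rational(-2899, 8)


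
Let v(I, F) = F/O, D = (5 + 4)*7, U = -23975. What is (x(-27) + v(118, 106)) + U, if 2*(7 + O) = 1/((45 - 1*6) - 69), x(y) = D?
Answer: -10073312/421 ≈ -23927.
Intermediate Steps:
D = 63 (D = 9*7 = 63)
x(y) = 63
O = -421/60 (O = -7 + 1/(2*((45 - 1*6) - 69)) = -7 + 1/(2*((45 - 6) - 69)) = -7 + 1/(2*(39 - 69)) = -7 + (½)/(-30) = -7 + (½)*(-1/30) = -7 - 1/60 = -421/60 ≈ -7.0167)
v(I, F) = -60*F/421 (v(I, F) = F/(-421/60) = F*(-60/421) = -60*F/421)
(x(-27) + v(118, 106)) + U = (63 - 60/421*106) - 23975 = (63 - 6360/421) - 23975 = 20163/421 - 23975 = -10073312/421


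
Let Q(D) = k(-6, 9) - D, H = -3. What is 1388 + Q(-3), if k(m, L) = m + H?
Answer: 1382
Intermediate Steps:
k(m, L) = -3 + m (k(m, L) = m - 3 = -3 + m)
Q(D) = -9 - D (Q(D) = (-3 - 6) - D = -9 - D)
1388 + Q(-3) = 1388 + (-9 - 1*(-3)) = 1388 + (-9 + 3) = 1388 - 6 = 1382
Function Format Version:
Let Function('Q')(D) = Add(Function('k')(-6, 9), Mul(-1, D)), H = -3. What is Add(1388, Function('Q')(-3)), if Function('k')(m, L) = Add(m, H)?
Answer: 1382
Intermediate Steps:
Function('k')(m, L) = Add(-3, m) (Function('k')(m, L) = Add(m, -3) = Add(-3, m))
Function('Q')(D) = Add(-9, Mul(-1, D)) (Function('Q')(D) = Add(Add(-3, -6), Mul(-1, D)) = Add(-9, Mul(-1, D)))
Add(1388, Function('Q')(-3)) = Add(1388, Add(-9, Mul(-1, -3))) = Add(1388, Add(-9, 3)) = Add(1388, -6) = 1382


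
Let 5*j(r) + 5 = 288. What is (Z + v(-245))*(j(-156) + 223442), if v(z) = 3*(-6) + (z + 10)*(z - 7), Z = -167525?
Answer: -121050194239/5 ≈ -2.4210e+10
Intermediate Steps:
j(r) = 283/5 (j(r) = -1 + (⅕)*288 = -1 + 288/5 = 283/5)
v(z) = -18 + (-7 + z)*(10 + z) (v(z) = -18 + (10 + z)*(-7 + z) = -18 + (-7 + z)*(10 + z))
(Z + v(-245))*(j(-156) + 223442) = (-167525 + (-88 + (-245)² + 3*(-245)))*(283/5 + 223442) = (-167525 + (-88 + 60025 - 735))*(1117493/5) = (-167525 + 59202)*(1117493/5) = -108323*1117493/5 = -121050194239/5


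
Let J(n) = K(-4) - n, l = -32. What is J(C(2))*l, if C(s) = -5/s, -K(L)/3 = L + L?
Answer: -848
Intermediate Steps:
K(L) = -6*L (K(L) = -3*(L + L) = -6*L)
J(n) = 24 - n (J(n) = -6*(-4) - n = 24 - n)
J(C(2))*l = (24 - (-5)/2)*(-32) = (24 - 1*(-5/2))*(-32) = (24 + 5/2)*(-32) = (53/2)*(-32) = -848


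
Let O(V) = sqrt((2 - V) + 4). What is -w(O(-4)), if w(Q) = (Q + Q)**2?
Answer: -40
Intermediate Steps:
O(V) = sqrt(6 - V)
w(Q) = 4*Q**2 (w(Q) = (2*Q)**2 = 4*Q**2)
-w(O(-4)) = -4*(sqrt(6 - 1*(-4)))**2 = -4*(sqrt(6 + 4))**2 = -4*(sqrt(10))**2 = -4*10 = -1*40 = -40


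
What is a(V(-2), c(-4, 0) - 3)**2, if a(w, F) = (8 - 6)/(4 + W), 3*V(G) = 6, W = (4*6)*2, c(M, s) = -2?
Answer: 1/676 ≈ 0.0014793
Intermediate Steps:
W = 48 (W = 24*2 = 48)
V(G) = 2 (V(G) = (1/3)*6 = 2)
a(w, F) = 1/26 (a(w, F) = (8 - 6)/(4 + 48) = 2/52 = 2*(1/52) = 1/26)
a(V(-2), c(-4, 0) - 3)**2 = (1/26)**2 = 1/676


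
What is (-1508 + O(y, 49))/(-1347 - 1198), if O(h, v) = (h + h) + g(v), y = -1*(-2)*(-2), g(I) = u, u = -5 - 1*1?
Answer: 1522/2545 ≈ 0.59804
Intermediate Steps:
u = -6 (u = -5 - 1 = -6)
g(I) = -6
y = -4 (y = 2*(-2) = -4)
O(h, v) = -6 + 2*h (O(h, v) = (h + h) - 6 = 2*h - 6 = -6 + 2*h)
(-1508 + O(y, 49))/(-1347 - 1198) = (-1508 + (-6 + 2*(-4)))/(-1347 - 1198) = (-1508 + (-6 - 8))/(-2545) = (-1508 - 14)*(-1/2545) = -1522*(-1/2545) = 1522/2545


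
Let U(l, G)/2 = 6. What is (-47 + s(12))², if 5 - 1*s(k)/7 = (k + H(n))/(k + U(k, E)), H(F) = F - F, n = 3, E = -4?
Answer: 961/4 ≈ 240.25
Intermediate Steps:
U(l, G) = 12 (U(l, G) = 2*6 = 12)
H(F) = 0
s(k) = 35 - 7*k/(12 + k) (s(k) = 35 - 7*(k + 0)/(k + 12) = 35 - 7*k/(12 + k))
(-47 + s(12))² = (-47 + 28*(15 + 12)/(12 + 12))² = (-47 + 28*27/24)² = (-47 + 28*(1/24)*27)² = (-47 + 63/2)² = (-31/2)² = 961/4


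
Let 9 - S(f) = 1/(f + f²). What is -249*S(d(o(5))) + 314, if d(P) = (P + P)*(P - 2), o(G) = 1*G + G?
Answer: -49639271/25760 ≈ -1927.0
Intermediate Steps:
o(G) = 2*G (o(G) = G + G = 2*G)
d(P) = 2*P*(-2 + P) (d(P) = (2*P)*(-2 + P) = 2*P*(-2 + P))
S(f) = 9 - 1/(f + f²)
-249*S(d(o(5))) + 314 = -249*(-1 + 9*(2*(2*5)*(-2 + 2*5)) + 9*(2*(2*5)*(-2 + 2*5))²)/((2*(2*5)*(-2 + 2*5))*(1 + 2*(2*5)*(-2 + 2*5))) + 314 = -249*(-1 + 9*(2*10*(-2 + 10)) + 9*(2*10*(-2 + 10))²)/((2*10*(-2 + 10))*(1 + 2*10*(-2 + 10))) + 314 = -249*(-1 + 9*(2*10*8) + 9*(2*10*8)²)/((2*10*8)*(1 + 2*10*8)) + 314 = -249*(-1 + 9*160 + 9*160²)/(160*(1 + 160)) + 314 = -249*(-1 + 1440 + 9*25600)/(160*161) + 314 = -249*(-1 + 1440 + 230400)/(160*161) + 314 = -249*231839/(160*161) + 314 = -249*231839/25760 + 314 = -57727911/25760 + 314 = -49639271/25760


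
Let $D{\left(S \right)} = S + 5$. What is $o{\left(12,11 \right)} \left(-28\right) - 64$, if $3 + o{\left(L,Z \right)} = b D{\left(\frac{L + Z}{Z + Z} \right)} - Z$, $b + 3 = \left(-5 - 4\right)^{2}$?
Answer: $- \frac{141628}{11} \approx -12875.0$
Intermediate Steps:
$D{\left(S \right)} = 5 + S$
$b = 78$ ($b = -3 + \left(-5 - 4\right)^{2} = -3 + \left(-9\right)^{2} = -3 + 81 = 78$)
$o{\left(L,Z \right)} = 387 - Z + \frac{39 \left(L + Z\right)}{Z}$ ($o{\left(L,Z \right)} = -3 - \left(Z - 78 \left(5 + \frac{L + Z}{Z + Z}\right)\right) = -3 - \left(Z - 78 \left(5 + \frac{L + Z}{2 Z}\right)\right) = -3 - \left(-390 + Z - \frac{39 \left(L + Z\right)}{Z}\right) = -3 + \left(390 - Z + \frac{39 \left(L + Z\right)}{Z}\right) = 387 - Z + \frac{39 \left(L + Z\right)}{Z}$)
$o{\left(12,11 \right)} \left(-28\right) - 64 = \left(426 - 11 + 39 \cdot 12 \cdot \frac{1}{11}\right) \left(-28\right) - 64 = \left(426 - 11 + \frac{468}{11}\right) \left(-28\right) - 64 = \frac{5033}{11} \left(-28\right) - 64 = - \frac{140924}{11} - 64 = - \frac{141628}{11}$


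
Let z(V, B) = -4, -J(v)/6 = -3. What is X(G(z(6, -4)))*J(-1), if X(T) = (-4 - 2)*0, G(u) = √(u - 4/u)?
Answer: 0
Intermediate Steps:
J(v) = 18 (J(v) = -6*(-3) = 18)
X(T) = 0 (X(T) = -6*0 = 0)
X(G(z(6, -4)))*J(-1) = 0*18 = 0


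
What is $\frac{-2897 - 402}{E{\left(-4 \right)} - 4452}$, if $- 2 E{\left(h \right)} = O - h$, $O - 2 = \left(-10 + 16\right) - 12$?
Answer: $\frac{3299}{4452} \approx 0.74102$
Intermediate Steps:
$O = -4$ ($O = 2 + \left(\left(-10 + 16\right) - 12\right) = 2 + \left(6 - 12\right) = 2 - 6 = -4$)
$E{\left(h \right)} = 2 + \frac{h}{2}$ ($E{\left(h \right)} = - \frac{-4 - h}{2} = 2 + \frac{h}{2}$)
$\frac{-2897 - 402}{E{\left(-4 \right)} - 4452} = \frac{-2897 - 402}{\left(2 + \frac{1}{2} \left(-4\right)\right) - 4452} = - \frac{3299}{\left(2 - 2\right) - 4452} = - \frac{3299}{0 - 4452} = - \frac{3299}{-4452} = \left(-3299\right) \left(- \frac{1}{4452}\right) = \frac{3299}{4452}$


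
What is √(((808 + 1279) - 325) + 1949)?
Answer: √3711 ≈ 60.918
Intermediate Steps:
√(((808 + 1279) - 325) + 1949) = √((2087 - 325) + 1949) = √(1762 + 1949) = √3711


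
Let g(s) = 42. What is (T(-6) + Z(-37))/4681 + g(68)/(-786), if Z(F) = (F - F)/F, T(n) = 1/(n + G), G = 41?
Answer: -1146714/21462385 ≈ -0.053429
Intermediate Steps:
T(n) = 1/(41 + n) (T(n) = 1/(n + 41) = 1/(41 + n))
Z(F) = 0 (Z(F) = 0/F = 0)
(T(-6) + Z(-37))/4681 + g(68)/(-786) = (1/(41 - 6) + 0)/4681 + 42/(-786) = (1/35 + 0)*(1/4681) + 42*(-1/786) = (1/35 + 0)*(1/4681) - 7/131 = (1/35)*(1/4681) - 7/131 = 1/163835 - 7/131 = -1146714/21462385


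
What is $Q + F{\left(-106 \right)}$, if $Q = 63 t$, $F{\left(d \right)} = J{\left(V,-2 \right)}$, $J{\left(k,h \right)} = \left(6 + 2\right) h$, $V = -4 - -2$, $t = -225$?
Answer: $-14191$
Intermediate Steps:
$V = -2$ ($V = -4 + 2 = -2$)
$J{\left(k,h \right)} = 8 h$
$F{\left(d \right)} = -16$ ($F{\left(d \right)} = 8 \left(-2\right) = -16$)
$Q = -14175$ ($Q = 63 \left(-225\right) = -14175$)
$Q + F{\left(-106 \right)} = -14175 - 16 = -14191$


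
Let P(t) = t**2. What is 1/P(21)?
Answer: 1/441 ≈ 0.0022676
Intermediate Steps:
1/P(21) = 1/(21**2) = 1/441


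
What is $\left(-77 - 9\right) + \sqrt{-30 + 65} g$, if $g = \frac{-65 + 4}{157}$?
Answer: $-86 - \frac{61 \sqrt{35}}{157} \approx -88.299$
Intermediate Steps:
$g = - \frac{61}{157}$ ($g = \left(-61\right) \frac{1}{157} = - \frac{61}{157} \approx -0.38854$)
$\left(-77 - 9\right) + \sqrt{-30 + 65} g = \left(-77 - 9\right) + \sqrt{-30 + 65} \left(- \frac{61}{157}\right) = -86 + \sqrt{35} \left(- \frac{61}{157}\right) = -86 - \frac{61 \sqrt{35}}{157}$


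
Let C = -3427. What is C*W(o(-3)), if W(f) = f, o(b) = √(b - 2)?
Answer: -3427*I*√5 ≈ -7663.0*I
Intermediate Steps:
o(b) = √(-2 + b)
C*W(o(-3)) = -3427*√(-2 - 3) = -3427*I*√5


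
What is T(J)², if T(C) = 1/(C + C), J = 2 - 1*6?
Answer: 1/64 ≈ 0.015625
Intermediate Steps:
J = -4 (J = 2 - 6 = -4)
T(C) = 1/(2*C)
T(J)² = ((½)/(-4))² = ((½)*(-¼))² = (-⅛)² = 1/64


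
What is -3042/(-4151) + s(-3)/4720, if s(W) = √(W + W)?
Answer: 3042/4151 + I*√6/4720 ≈ 0.73284 + 0.00051896*I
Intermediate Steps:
s(W) = √2*√W (s(W) = √(2*W) = √2*√W)
-3042/(-4151) + s(-3)/4720 = -3042/(-4151) + (√2*√(-3))/4720 = -3042*(-1/4151) + (√2*(I*√3))*(1/4720) = 3042/4151 + (I*√6)*(1/4720) = 3042/4151 + I*√6/4720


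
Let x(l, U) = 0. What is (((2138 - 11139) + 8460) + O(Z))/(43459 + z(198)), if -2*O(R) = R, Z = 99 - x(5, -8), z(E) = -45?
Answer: -1181/86828 ≈ -0.013602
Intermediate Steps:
Z = 99 (Z = 99 - 1*0 = 99 + 0 = 99)
O(R) = -R/2
(((2138 - 11139) + 8460) + O(Z))/(43459 + z(198)) = (((2138 - 11139) + 8460) - ½*99)/(43459 - 45) = ((-9001 + 8460) - 99/2)/43414 = (-541 - 99/2)*(1/43414) = -1181/2*1/43414 = -1181/86828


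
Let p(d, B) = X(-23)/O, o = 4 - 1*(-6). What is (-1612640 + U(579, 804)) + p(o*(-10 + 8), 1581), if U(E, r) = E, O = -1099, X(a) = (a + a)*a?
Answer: -1771656097/1099 ≈ -1.6121e+6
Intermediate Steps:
X(a) = 2*a² (X(a) = (2*a)*a = 2*a²)
o = 10 (o = 4 + 6 = 10)
p(d, B) = -1058/1099 (p(d, B) = (2*(-23)²)/(-1099) = (2*529)*(-1/1099) = 1058*(-1/1099) = -1058/1099)
(-1612640 + U(579, 804)) + p(o*(-10 + 8), 1581) = (-1612640 + 579) - 1058/1099 = -1612061 - 1058/1099 = -1771656097/1099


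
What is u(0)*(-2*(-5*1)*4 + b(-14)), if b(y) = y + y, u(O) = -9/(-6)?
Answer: 18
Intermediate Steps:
u(O) = 3/2 (u(O) = -9*(-1/6) = 3/2)
b(y) = 2*y
u(0)*(-2*(-5*1)*4 + b(-14)) = 3*(-2*(-5*1)*4 + 2*(-14))/2 = 3*(-(-10)*4 - 28)/2 = 3*(-2*(-20) - 28)/2 = 3*(40 - 28)/2 = (3/2)*12 = 18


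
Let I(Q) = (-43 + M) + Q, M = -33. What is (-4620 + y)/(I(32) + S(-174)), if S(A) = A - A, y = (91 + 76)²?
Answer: -23269/44 ≈ -528.84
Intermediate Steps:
y = 27889 (y = 167² = 27889)
I(Q) = -76 + Q (I(Q) = (-43 - 33) + Q = -76 + Q)
S(A) = 0
(-4620 + y)/(I(32) + S(-174)) = (-4620 + 27889)/((-76 + 32) + 0) = 23269/(-44 + 0) = 23269/(-44) = 23269*(-1/44) = -23269/44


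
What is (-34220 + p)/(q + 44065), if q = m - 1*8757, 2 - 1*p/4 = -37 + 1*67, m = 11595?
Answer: -34332/46903 ≈ -0.73198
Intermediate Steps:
p = -112 (p = 8 - 4*(-37 + 1*67) = 8 - 4*(-37 + 67) = 8 - 4*30 = 8 - 120 = -112)
q = 2838 (q = 11595 - 1*8757 = 11595 - 8757 = 2838)
(-34220 + p)/(q + 44065) = (-34220 - 112)/(2838 + 44065) = -34332/46903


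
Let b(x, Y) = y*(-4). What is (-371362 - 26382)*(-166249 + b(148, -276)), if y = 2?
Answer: 66127724208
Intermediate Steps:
b(x, Y) = -8 (b(x, Y) = 2*(-4) = -8)
(-371362 - 26382)*(-166249 + b(148, -276)) = (-371362 - 26382)*(-166249 - 8) = -397744*(-166257) = 66127724208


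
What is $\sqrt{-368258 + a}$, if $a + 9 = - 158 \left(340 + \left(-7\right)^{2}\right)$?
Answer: $i \sqrt{429729} \approx 655.54 i$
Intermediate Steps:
$a = -61471$ ($a = -9 - 158 \left(340 + \left(-7\right)^{2}\right) = -9 - 158 \left(340 + 49\right) = -9 - 61462 = -61471$)
$\sqrt{-368258 + a} = \sqrt{-368258 - 61471} = \sqrt{-429729} = i \sqrt{429729}$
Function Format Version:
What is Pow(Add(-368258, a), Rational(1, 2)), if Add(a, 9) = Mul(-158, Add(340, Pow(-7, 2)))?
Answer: Mul(I, Pow(429729, Rational(1, 2))) ≈ Mul(655.54, I)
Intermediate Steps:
a = -61471 (a = Add(-9, Mul(-158, Add(340, Pow(-7, 2)))) = Add(-9, Mul(-158, Add(340, 49))) = Add(-9, Mul(-158, 389)) = Add(-9, -61462) = -61471)
Pow(Add(-368258, a), Rational(1, 2)) = Pow(Add(-368258, -61471), Rational(1, 2)) = Pow(-429729, Rational(1, 2)) = Mul(I, Pow(429729, Rational(1, 2)))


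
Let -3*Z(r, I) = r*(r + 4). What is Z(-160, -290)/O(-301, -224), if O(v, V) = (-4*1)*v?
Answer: -2080/301 ≈ -6.9103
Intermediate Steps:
Z(r, I) = -r*(4 + r)/3 (Z(r, I) = -r*(r + 4)/3 = -r*(4 + r)/3)
O(v, V) = -4*v
Z(-160, -290)/O(-301, -224) = (-⅓*(-160)*(4 - 160))/((-4*(-301))) = -⅓*(-160)*(-156)/1204 = -8320*1/1204 = -2080/301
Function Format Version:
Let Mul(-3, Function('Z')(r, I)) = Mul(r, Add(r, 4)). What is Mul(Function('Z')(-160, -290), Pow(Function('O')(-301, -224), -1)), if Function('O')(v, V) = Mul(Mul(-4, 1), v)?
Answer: Rational(-2080, 301) ≈ -6.9103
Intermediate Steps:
Function('Z')(r, I) = Mul(Rational(-1, 3), r, Add(4, r)) (Function('Z')(r, I) = Mul(Rational(-1, 3), Mul(r, Add(r, 4))) = Mul(Rational(-1, 3), Mul(r, Add(4, r))) = Mul(Rational(-1, 3), r, Add(4, r)))
Function('O')(v, V) = Mul(-4, v)
Mul(Function('Z')(-160, -290), Pow(Function('O')(-301, -224), -1)) = Mul(Mul(Rational(-1, 3), -160, Add(4, -160)), Pow(Mul(-4, -301), -1)) = Mul(Mul(Rational(-1, 3), -160, -156), Pow(1204, -1)) = Mul(-8320, Rational(1, 1204)) = Rational(-2080, 301)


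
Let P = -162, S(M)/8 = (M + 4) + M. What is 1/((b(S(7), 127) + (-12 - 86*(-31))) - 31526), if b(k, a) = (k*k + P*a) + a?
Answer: -1/28583 ≈ -3.4986e-5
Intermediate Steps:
S(M) = 32 + 16*M (S(M) = 8*((M + 4) + M) = 8*((4 + M) + M) = 8*(4 + 2*M) = 32 + 16*M)
b(k, a) = k² - 161*a (b(k, a) = (k*k - 162*a) + a = (k² - 162*a) + a = k² - 161*a)
1/((b(S(7), 127) + (-12 - 86*(-31))) - 31526) = 1/((((32 + 16*7)² - 161*127) + (-12 - 86*(-31))) - 31526) = 1/((((32 + 112)² - 20447) + (-12 + 2666)) - 31526) = 1/(((144² - 20447) + 2654) - 31526) = 1/(((20736 - 20447) + 2654) - 31526) = 1/((289 + 2654) - 31526) = 1/(2943 - 31526) = 1/(-28583) = -1/28583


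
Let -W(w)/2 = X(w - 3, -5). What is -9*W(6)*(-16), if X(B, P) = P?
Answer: 1440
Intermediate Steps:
W(w) = 10 (W(w) = -2*(-5) = 10)
-9*W(6)*(-16) = -9*10*(-16) = -90*(-16) = 1440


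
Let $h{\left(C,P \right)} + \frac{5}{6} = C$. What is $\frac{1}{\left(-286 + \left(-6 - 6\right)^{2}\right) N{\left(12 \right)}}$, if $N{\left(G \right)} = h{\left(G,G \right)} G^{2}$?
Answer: $- \frac{1}{228336} \approx -4.3795 \cdot 10^{-6}$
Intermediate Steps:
$h{\left(C,P \right)} = - \frac{5}{6} + C$
$N{\left(G \right)} = G^{2} \left(- \frac{5}{6} + G\right)$ ($N{\left(G \right)} = \left(- \frac{5}{6} + G\right) G^{2} = G^{2} \left(- \frac{5}{6} + G\right)$)
$\frac{1}{\left(-286 + \left(-6 - 6\right)^{2}\right) N{\left(12 \right)}} = \frac{1}{\left(-286 + \left(-6 - 6\right)^{2}\right) 12^{2} \left(- \frac{5}{6} + 12\right)} = \frac{1}{\left(-286 + \left(-12\right)^{2}\right) 144 \cdot \frac{67}{6}} = \frac{1}{\left(-286 + 144\right) 1608} = \frac{1}{\left(-142\right) 1608} = \frac{1}{-228336} = - \frac{1}{228336}$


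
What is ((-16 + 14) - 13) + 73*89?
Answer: 6482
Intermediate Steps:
((-16 + 14) - 13) + 73*89 = (-2 - 13) + 6497 = -15 + 6497 = 6482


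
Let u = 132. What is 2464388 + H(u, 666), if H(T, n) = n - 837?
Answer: 2464217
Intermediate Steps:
H(T, n) = -837 + n
2464388 + H(u, 666) = 2464388 + (-837 + 666) = 2464388 - 171 = 2464217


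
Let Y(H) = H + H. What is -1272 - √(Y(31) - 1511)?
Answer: -1272 - 3*I*√161 ≈ -1272.0 - 38.066*I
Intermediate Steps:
Y(H) = 2*H
-1272 - √(Y(31) - 1511) = -1272 - √(2*31 - 1511) = -1272 - √(62 - 1511) = -1272 - √(-1449) = -1272 - 3*I*√161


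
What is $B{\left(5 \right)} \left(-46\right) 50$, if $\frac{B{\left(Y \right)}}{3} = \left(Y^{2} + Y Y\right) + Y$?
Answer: $-379500$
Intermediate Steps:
$B{\left(Y \right)} = 3 Y + 6 Y^{2}$ ($B{\left(Y \right)} = 3 \left(\left(Y^{2} + Y Y\right) + Y\right) = 3 \left(\left(Y^{2} + Y^{2}\right) + Y\right) = 3 \left(2 Y^{2} + Y\right) = 3 \left(Y + 2 Y^{2}\right) = 3 Y + 6 Y^{2}$)
$B{\left(5 \right)} \left(-46\right) 50 = 3 \cdot 5 \left(1 + 2 \cdot 5\right) \left(-46\right) 50 = 3 \cdot 5 \left(1 + 10\right) \left(-46\right) 50 = 3 \cdot 5 \cdot 11 \left(-46\right) 50 = 165 \left(-46\right) 50 = \left(-7590\right) 50 = -379500$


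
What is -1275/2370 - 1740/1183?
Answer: -375475/186914 ≈ -2.0088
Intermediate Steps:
-1275/2370 - 1740/1183 = -1275*1/2370 - 1740*1/1183 = -85/158 - 1740/1183 = -375475/186914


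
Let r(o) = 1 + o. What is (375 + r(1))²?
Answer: 142129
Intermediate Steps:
(375 + r(1))² = (375 + (1 + 1))² = (375 + 2)² = 377² = 142129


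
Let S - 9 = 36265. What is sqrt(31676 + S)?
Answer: 15*sqrt(302) ≈ 260.67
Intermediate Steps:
S = 36274 (S = 9 + 36265 = 36274)
sqrt(31676 + S) = sqrt(31676 + 36274) = sqrt(67950) = 15*sqrt(302)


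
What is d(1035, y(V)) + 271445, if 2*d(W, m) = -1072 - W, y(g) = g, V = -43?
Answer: 540783/2 ≈ 2.7039e+5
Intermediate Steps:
d(W, m) = -536 - W/2 (d(W, m) = (-1072 - W)/2 = -536 - W/2)
d(1035, y(V)) + 271445 = (-536 - ½*1035) + 271445 = (-536 - 1035/2) + 271445 = -2107/2 + 271445 = 540783/2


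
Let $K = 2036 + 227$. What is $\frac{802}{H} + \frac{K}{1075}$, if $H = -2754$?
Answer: $\frac{2685076}{1480275} \approx 1.8139$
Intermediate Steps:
$K = 2263$
$\frac{802}{H} + \frac{K}{1075} = \frac{802}{-2754} + \frac{2263}{1075} = 802 \left(- \frac{1}{2754}\right) + 2263 \cdot \frac{1}{1075} = - \frac{401}{1377} + \frac{2263}{1075} = \frac{2685076}{1480275}$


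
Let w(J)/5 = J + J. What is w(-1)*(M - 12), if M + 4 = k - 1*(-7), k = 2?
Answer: 70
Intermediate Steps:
M = 5 (M = -4 + (2 - 1*(-7)) = -4 + (2 + 7) = -4 + 9 = 5)
w(J) = 10*J (w(J) = 5*(J + J) = 5*(2*J) = 10*J)
w(-1)*(M - 12) = (10*(-1))*(5 - 12) = -10*(-7) = 70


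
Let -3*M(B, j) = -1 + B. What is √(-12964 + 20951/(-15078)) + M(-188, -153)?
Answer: 63 + I*√60155725146/2154 ≈ 63.0 + 113.87*I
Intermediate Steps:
M(B, j) = ⅓ - B/3 (M(B, j) = -(-1 + B)/3 = ⅓ - B/3)
√(-12964 + 20951/(-15078)) + M(-188, -153) = √(-12964 + 20951/(-15078)) + (⅓ - ⅓*(-188)) = √(-12964 + 20951*(-1/15078)) + (⅓ + 188/3) = √(-12964 - 2993/2154) + 63 = √(-27927449/2154) + 63 = I*√60155725146/2154 + 63 = 63 + I*√60155725146/2154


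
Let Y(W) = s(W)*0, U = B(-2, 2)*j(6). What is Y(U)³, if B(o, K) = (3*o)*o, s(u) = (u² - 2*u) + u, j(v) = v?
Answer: 0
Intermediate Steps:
s(u) = u² - u
B(o, K) = 3*o²
U = 72 (U = (3*(-2)²)*6 = (3*4)*6 = 12*6 = 72)
Y(W) = 0 (Y(W) = (W*(-1 + W))*0 = 0)
Y(U)³ = 0³ = 0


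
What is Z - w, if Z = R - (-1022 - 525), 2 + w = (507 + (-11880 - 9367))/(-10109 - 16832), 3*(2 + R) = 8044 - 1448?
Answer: 302673797/80823 ≈ 3744.9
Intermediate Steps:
R = 6590/3 (R = -2 + (8044 - 1448)/3 = -2 + (1/3)*6596 = -2 + 6596/3 = 6590/3 ≈ 2196.7)
w = -33142/26941 (w = -2 + (507 + (-11880 - 9367))/(-10109 - 16832) = -2 + (507 - 21247)/(-26941) = -2 - 20740*(-1/26941) = -2 + 20740/26941 = -33142/26941 ≈ -1.2302)
Z = 11231/3 (Z = 6590/3 - (-1022 - 525) = 6590/3 - 1*(-1547) = 6590/3 + 1547 = 11231/3 ≈ 3743.7)
Z - w = 11231/3 - 1*(-33142/26941) = 11231/3 + 33142/26941 = 302673797/80823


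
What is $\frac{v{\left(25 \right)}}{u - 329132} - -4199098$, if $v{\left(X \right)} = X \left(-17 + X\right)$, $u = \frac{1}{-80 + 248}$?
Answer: $\frac{9287426384822}{2211767} \approx 4.1991 \cdot 10^{6}$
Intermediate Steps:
$u = \frac{1}{168} \approx 0.0059524$
$\frac{v{\left(25 \right)}}{u - 329132} - -4199098 = \frac{25 \left(-17 + 25\right)}{\frac{1}{168} - 329132} - -4199098 = \frac{25 \cdot 8}{\frac{1}{168} - 329132} + 4199098 = \frac{200}{- \frac{55294175}{168}} + 4199098 = 200 \left(- \frac{168}{55294175}\right) + 4199098 = - \frac{1344}{2211767} + 4199098 = \frac{9287426384822}{2211767}$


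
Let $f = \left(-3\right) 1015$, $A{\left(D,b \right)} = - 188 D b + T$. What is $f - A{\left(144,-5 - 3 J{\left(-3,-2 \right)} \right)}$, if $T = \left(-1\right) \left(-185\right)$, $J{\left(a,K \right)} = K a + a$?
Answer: $-382238$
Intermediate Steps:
$J{\left(a,K \right)} = a + K a$
$T = 185$
$A{\left(D,b \right)} = 185 - 188 D b$ ($A{\left(D,b \right)} = - 188 D b + 185 = 185 - 188 D b$)
$f = -3045$
$f - A{\left(144,-5 - 3 J{\left(-3,-2 \right)} \right)} = -3045 - \left(185 - 27072 \left(-5 - 3 \left(- 3 \left(1 - 2\right)\right)\right)\right) = -3045 - \left(185 - 27072 \left(-5 - 3 \left(\left(-3\right) \left(-1\right)\right)\right)\right) = -3045 - \left(185 - 27072 \left(-5 - 9\right)\right) = -3045 - \left(185 - 27072 \left(-14\right)\right) = -3045 - \left(185 + 379008\right) = -3045 - 379193 = -382238$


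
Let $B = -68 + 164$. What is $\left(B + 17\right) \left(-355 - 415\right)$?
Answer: $-87010$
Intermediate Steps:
$B = 96$
$\left(B + 17\right) \left(-355 - 415\right) = \left(96 + 17\right) \left(-355 - 415\right) = 113 \left(-770\right) = -87010$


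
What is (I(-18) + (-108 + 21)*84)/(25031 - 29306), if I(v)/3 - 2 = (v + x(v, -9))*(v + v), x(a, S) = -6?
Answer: 314/285 ≈ 1.1018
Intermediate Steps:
I(v) = 6 + 6*v*(-6 + v) (I(v) = 6 + 3*((v - 6)*(v + v)) = 6 + 3*((-6 + v)*(2*v)) = 6 + 3*(2*v*(-6 + v)) = 6 + 6*v*(-6 + v))
(I(-18) + (-108 + 21)*84)/(25031 - 29306) = ((6 - 36*(-18) + 6*(-18)**2) + (-108 + 21)*84)/(25031 - 29306) = ((6 + 648 + 6*324) - 87*84)/(-4275) = ((6 + 648 + 1944) - 7308)*(-1/4275) = (2598 - 7308)*(-1/4275) = -4710*(-1/4275) = 314/285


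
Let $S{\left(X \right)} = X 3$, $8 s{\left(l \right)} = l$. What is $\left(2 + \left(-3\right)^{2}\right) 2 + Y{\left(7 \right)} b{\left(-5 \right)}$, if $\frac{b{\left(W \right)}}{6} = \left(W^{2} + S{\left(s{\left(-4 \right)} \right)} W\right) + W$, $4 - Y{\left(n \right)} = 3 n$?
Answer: $-2783$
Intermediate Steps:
$s{\left(l \right)} = \frac{l}{8}$
$S{\left(X \right)} = 3 X$
$Y{\left(n \right)} = 4 - 3 n$
$b{\left(W \right)} = - 3 W + 6 W^{2}$ ($b{\left(W \right)} = 6 \left(\left(W^{2} + 3 \cdot \frac{1}{8} \left(-4\right) W\right) + W\right) = 6 \left(\left(W^{2} + 3 \left(- \frac{1}{2}\right) W\right) + W\right) = 6 \left(\left(W^{2} - \frac{3 W}{2}\right) + W\right) = 6 \left(W^{2} - \frac{W}{2}\right) = - 3 W + 6 W^{2}$)
$\left(2 + \left(-3\right)^{2}\right) 2 + Y{\left(7 \right)} b{\left(-5 \right)} = \left(2 + \left(-3\right)^{2}\right) 2 + \left(4 - 21\right) 3 \left(-5\right) \left(-1 + 2 \left(-5\right)\right) = \left(2 + 9\right) 2 + \left(4 - 21\right) 3 \left(-5\right) \left(-1 - 10\right) = 11 \cdot 2 - 17 \cdot 3 \left(-5\right) \left(-11\right) = 22 - 2805 = -2783$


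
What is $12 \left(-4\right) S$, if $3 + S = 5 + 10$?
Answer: $-576$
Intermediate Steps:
$S = 12$ ($S = -3 + \left(5 + 10\right) = -3 + 15 = 12$)
$12 \left(-4\right) S = 12 \left(-4\right) 12 = \left(-48\right) 12 = -576$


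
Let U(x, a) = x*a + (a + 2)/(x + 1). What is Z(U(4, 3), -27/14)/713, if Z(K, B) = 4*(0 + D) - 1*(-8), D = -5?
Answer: -12/713 ≈ -0.016830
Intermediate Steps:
U(x, a) = a*x + (2 + a)/(1 + x)
Z(K, B) = -12 (Z(K, B) = 4*(0 - 5) - 1*(-8) = 4*(-5) + 8 = -20 + 8 = -12)
Z(U(4, 3), -27/14)/713 = -12/713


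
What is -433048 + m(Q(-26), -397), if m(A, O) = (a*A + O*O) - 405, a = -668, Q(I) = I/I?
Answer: -276512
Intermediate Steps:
Q(I) = 1
m(A, O) = -405 + O**2 - 668*A (m(A, O) = (-668*A + O*O) - 405 = (-668*A + O**2) - 405 = (O**2 - 668*A) - 405 = -405 + O**2 - 668*A)
-433048 + m(Q(-26), -397) = -433048 + (-405 + (-397)**2 - 668*1) = -433048 + (-405 + 157609 - 668) = -433048 + 156536 = -276512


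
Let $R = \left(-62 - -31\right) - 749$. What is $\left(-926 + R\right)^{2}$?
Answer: $2910436$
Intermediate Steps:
$R = -780$ ($R = \left(-62 + 31\right) - 749 = -31 - 749 = -780$)
$\left(-926 + R\right)^{2} = \left(-926 - 780\right)^{2} = \left(-1706\right)^{2} = 2910436$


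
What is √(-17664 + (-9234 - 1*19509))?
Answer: I*√46407 ≈ 215.42*I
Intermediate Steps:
√(-17664 + (-9234 - 1*19509)) = √(-17664 + (-9234 - 19509)) = √(-17664 - 28743) = √(-46407) = I*√46407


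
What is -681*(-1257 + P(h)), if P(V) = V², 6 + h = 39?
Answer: 114408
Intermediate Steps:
h = 33 (h = -6 + 39 = 33)
-681*(-1257 + P(h)) = -681*(-1257 + 33²) = -681*(-1257 + 1089) = -681*(-168) = 114408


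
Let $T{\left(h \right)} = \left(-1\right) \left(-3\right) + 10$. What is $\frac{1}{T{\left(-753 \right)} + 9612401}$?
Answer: $\frac{1}{9612414} \approx 1.0403 \cdot 10^{-7}$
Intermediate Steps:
$T{\left(h \right)} = 13$ ($T{\left(h \right)} = 3 + 10 = 13$)
$\frac{1}{T{\left(-753 \right)} + 9612401} = \frac{1}{13 + 9612401} = \frac{1}{9612414}$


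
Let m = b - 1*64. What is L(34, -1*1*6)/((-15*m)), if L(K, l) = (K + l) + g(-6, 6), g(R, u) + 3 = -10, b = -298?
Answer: 1/362 ≈ 0.0027624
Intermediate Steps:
g(R, u) = -13 (g(R, u) = -3 - 10 = -13)
m = -362 (m = -298 - 1*64 = -298 - 64 = -362)
L(K, l) = -13 + K + l (L(K, l) = (K + l) - 13 = -13 + K + l)
L(34, -1*1*6)/((-15*m)) = (-13 + 34 - 1*1*6)/((-15*(-362))) = (-13 + 34 - 1*6)/5430 = (-13 + 34 - 6)*(1/5430) = 15*(1/5430) = 1/362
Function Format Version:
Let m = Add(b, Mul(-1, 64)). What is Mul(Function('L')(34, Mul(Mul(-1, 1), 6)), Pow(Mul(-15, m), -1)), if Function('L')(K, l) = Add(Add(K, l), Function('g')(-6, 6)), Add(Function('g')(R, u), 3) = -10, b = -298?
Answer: Rational(1, 362) ≈ 0.0027624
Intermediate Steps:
Function('g')(R, u) = -13 (Function('g')(R, u) = Add(-3, -10) = -13)
m = -362 (m = Add(-298, Mul(-1, 64)) = Add(-298, -64) = -362)
Function('L')(K, l) = Add(-13, K, l) (Function('L')(K, l) = Add(Add(K, l), -13) = Add(-13, K, l))
Mul(Function('L')(34, Mul(Mul(-1, 1), 6)), Pow(Mul(-15, m), -1)) = Mul(Add(-13, 34, Mul(Mul(-1, 1), 6)), Pow(Mul(-15, -362), -1)) = Mul(Add(-13, 34, Mul(-1, 6)), Pow(5430, -1)) = Mul(Add(-13, 34, -6), Rational(1, 5430)) = Mul(15, Rational(1, 5430)) = Rational(1, 362)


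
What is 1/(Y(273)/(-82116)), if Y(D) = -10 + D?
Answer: -82116/263 ≈ -312.23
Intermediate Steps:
1/(Y(273)/(-82116)) = 1/((-10 + 273)/(-82116)) = 1/(263*(-1/82116)) = 1/(-263/82116) = -82116/263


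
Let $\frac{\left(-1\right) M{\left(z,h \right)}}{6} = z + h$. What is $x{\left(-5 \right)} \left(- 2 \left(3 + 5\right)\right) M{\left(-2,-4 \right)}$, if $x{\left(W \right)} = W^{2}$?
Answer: $-14400$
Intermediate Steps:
$M{\left(z,h \right)} = - 6 h - 6 z$ ($M{\left(z,h \right)} = - 6 \left(z + h\right) = - 6 \left(h + z\right) = - 6 h - 6 z$)
$x{\left(-5 \right)} \left(- 2 \left(3 + 5\right)\right) M{\left(-2,-4 \right)} = \left(-5\right)^{2} \left(- 2 \left(3 + 5\right)\right) \left(\left(-6\right) \left(-4\right) - -12\right) = 25 \left(\left(-2\right) 8\right) \left(24 + 12\right) = 25 \left(-16\right) 36 = \left(-400\right) 36 = -14400$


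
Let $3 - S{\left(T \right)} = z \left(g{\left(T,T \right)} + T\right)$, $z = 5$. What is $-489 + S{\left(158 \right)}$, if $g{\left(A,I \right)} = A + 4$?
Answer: $-2086$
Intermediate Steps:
$g{\left(A,I \right)} = 4 + A$
$S{\left(T \right)} = -17 - 10 T$ ($S{\left(T \right)} = 3 - 5 \left(\left(4 + T\right) + T\right) = 3 - 5 \left(4 + 2 T\right) = 3 - \left(20 + 10 T\right) = -17 - 10 T$)
$-489 + S{\left(158 \right)} = -489 - 1597 = -2086$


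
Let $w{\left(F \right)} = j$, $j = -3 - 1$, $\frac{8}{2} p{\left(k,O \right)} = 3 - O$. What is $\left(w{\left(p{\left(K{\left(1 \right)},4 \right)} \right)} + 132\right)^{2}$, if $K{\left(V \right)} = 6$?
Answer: $16384$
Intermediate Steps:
$p{\left(k,O \right)} = \frac{3}{4} - \frac{O}{4}$ ($p{\left(k,O \right)} = \frac{3 - O}{4} = \frac{3}{4} - \frac{O}{4}$)
$j = -4$
$w{\left(F \right)} = -4$
$\left(w{\left(p{\left(K{\left(1 \right)},4 \right)} \right)} + 132\right)^{2} = \left(-4 + 132\right)^{2} = 128^{2} = 16384$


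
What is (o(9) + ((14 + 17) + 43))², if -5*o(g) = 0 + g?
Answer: 130321/25 ≈ 5212.8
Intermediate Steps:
o(g) = -g/5 (o(g) = -(0 + g)/5 = -g/5)
(o(9) + ((14 + 17) + 43))² = (-⅕*9 + ((14 + 17) + 43))² = (-9/5 + (31 + 43))² = (-9/5 + 74)² = (361/5)² = 130321/25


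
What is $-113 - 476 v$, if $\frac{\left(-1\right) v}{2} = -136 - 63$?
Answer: $-189561$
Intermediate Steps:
$v = 398$ ($v = - 2 \left(-136 - 63\right) = \left(-2\right) \left(-199\right) = 398$)
$-113 - 476 v = -113 - 189448 = -189561$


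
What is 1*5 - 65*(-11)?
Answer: 720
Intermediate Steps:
1*5 - 65*(-11) = 5 + 715 = 720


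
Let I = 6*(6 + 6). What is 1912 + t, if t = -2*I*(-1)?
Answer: 2056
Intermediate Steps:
I = 72 (I = 6*12 = 72)
t = 144 (t = -2*72*(-1) = -144*(-1) = 144)
1912 + t = 1912 + 144 = 2056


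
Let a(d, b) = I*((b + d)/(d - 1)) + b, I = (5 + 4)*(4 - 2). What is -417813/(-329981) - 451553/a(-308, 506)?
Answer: -15326123564689/16805932330 ≈ -911.95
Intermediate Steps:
I = 18 (I = 9*2 = 18)
a(d, b) = b + 18*(b + d)/(-1 + d) (a(d, b) = 18*((b + d)/(d - 1)) + b = 18*((b + d)/(-1 + d)) + b = 18*(b + d)/(-1 + d) + b = b + 18*(b + d)/(-1 + d))
-417813/(-329981) - 451553/a(-308, 506) = -417813/(-329981) - 451553*(-1 - 308)/(17*506 + 18*(-308) + 506*(-308)) = -417813*(-1/329981) - 451553*(-309/(8602 - 5544 - 155848)) = 417813/329981 - 451553/((-1/309*(-152790))) = 417813/329981 - 451553/50930/103 = 417813/329981 - 451553*103/50930 = 417813/329981 - 46509959/50930 = -15326123564689/16805932330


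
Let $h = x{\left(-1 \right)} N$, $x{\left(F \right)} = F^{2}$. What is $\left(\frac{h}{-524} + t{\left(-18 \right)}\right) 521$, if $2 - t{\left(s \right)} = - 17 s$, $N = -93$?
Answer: $- \frac{82944763}{524} \approx -1.5829 \cdot 10^{5}$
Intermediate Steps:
$t{\left(s \right)} = 2 + 17 s$ ($t{\left(s \right)} = 2 - - 17 s = 2 + 17 s$)
$h = -93$ ($h = \left(-1\right)^{2} \left(-93\right) = 1 \left(-93\right) = -93$)
$\left(\frac{h}{-524} + t{\left(-18 \right)}\right) 521 = \left(- \frac{93}{-524} + \left(2 + 17 \left(-18\right)\right)\right) 521 = \left(\left(-93\right) \left(- \frac{1}{524}\right) + \left(2 - 306\right)\right) 521 = \left(\frac{93}{524} - 304\right) 521 = \left(- \frac{159203}{524}\right) 521 = - \frac{82944763}{524}$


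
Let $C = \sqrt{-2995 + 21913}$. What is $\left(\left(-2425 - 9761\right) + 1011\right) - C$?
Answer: $-11175 - 3 \sqrt{2102} \approx -11313.0$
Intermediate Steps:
$C = 3 \sqrt{2102}$ ($C = \sqrt{18918} = 3 \sqrt{2102} \approx 137.54$)
$\left(\left(-2425 - 9761\right) + 1011\right) - C = \left(\left(-2425 - 9761\right) + 1011\right) - 3 \sqrt{2102} = \left(-12186 + 1011\right) - 3 \sqrt{2102} = -11175 - 3 \sqrt{2102}$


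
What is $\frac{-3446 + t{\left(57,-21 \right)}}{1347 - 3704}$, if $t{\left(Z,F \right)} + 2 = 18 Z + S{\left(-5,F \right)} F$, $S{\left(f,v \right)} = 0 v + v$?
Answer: $\frac{1981}{2357} \approx 0.84048$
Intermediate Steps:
$S{\left(f,v \right)} = v$ ($S{\left(f,v \right)} = 0 + v = v$)
$t{\left(Z,F \right)} = -2 + F^{2} + 18 Z$ ($t{\left(Z,F \right)} = -2 + \left(18 Z + F F\right) = -2 + \left(18 Z + F^{2}\right) = -2 + \left(F^{2} + 18 Z\right) = -2 + F^{2} + 18 Z$)
$\frac{-3446 + t{\left(57,-21 \right)}}{1347 - 3704} = \frac{-3446 + \left(-2 + \left(-21\right)^{2} + 18 \cdot 57\right)}{1347 - 3704} = \frac{-3446 + \left(-2 + 441 + 1026\right)}{-2357} = \left(-3446 + 1465\right) \left(- \frac{1}{2357}\right) = \left(-1981\right) \left(- \frac{1}{2357}\right) = \frac{1981}{2357}$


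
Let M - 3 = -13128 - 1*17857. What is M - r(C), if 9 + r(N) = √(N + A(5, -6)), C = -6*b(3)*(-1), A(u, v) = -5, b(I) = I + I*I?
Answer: -30973 - √67 ≈ -30981.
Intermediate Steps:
b(I) = I + I²
C = 72 (C = -18*(1 + 3)*(-1) = -18*4*(-1) = -6*12*(-1) = -72*(-1) = 72)
r(N) = -9 + √(-5 + N) (r(N) = -9 + √(N - 5) = -9 + √(-5 + N))
M = -30982 (M = 3 + (-13128 - 1*17857) = 3 + (-13128 - 17857) = 3 - 30985 = -30982)
M - r(C) = -30982 - (-9 + √(-5 + 72)) = -30982 - (-9 + √67) = -30982 + (9 - √67) = -30973 - √67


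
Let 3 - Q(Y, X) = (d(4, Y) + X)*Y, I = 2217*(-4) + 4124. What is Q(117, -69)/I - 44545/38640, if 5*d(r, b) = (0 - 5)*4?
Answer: -13536541/4582704 ≈ -2.9538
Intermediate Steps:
d(r, b) = -4 (d(r, b) = ((0 - 5)*4)/5 = (-5*4)/5 = (⅕)*(-20) = -4)
I = -4744 (I = -8868 + 4124 = -4744)
Q(Y, X) = 3 - Y*(-4 + X) (Q(Y, X) = 3 - (-4 + X)*Y = 3 - Y*(-4 + X))
Q(117, -69)/I - 44545/38640 = (3 + 4*117 - 1*(-69)*117)/(-4744) - 44545/38640 = (3 + 468 + 8073)*(-1/4744) - 44545*1/38640 = 8544*(-1/4744) - 8909/7728 = -1068/593 - 8909/7728 = -13536541/4582704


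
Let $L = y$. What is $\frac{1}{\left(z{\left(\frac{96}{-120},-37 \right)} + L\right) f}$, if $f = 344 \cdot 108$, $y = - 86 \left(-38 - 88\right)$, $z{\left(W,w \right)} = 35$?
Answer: $\frac{1}{403879392} \approx 2.476 \cdot 10^{-9}$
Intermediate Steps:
$y = 10836$ ($y = \left(-86\right) \left(-126\right) = 10836$)
$L = 10836$
$f = 37152$
$\frac{1}{\left(z{\left(\frac{96}{-120},-37 \right)} + L\right) f} = \frac{1}{\left(35 + 10836\right) 37152} = \frac{1}{10871} \cdot \frac{1}{37152} = \frac{1}{403879392}$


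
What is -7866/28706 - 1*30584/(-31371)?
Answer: 315590009/450267963 ≈ 0.70089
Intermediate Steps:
-7866/28706 - 1*30584/(-31371) = -7866*1/28706 - 30584*(-1/31371) = -3933/14353 + 30584/31371 = 315590009/450267963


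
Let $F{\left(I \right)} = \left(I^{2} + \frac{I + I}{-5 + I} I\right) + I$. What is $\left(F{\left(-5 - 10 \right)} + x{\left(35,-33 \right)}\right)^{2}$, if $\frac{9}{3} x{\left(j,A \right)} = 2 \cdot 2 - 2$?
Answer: $\frac{1274641}{36} \approx 35407.0$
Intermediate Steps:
$F{\left(I \right)} = I + I^{2} + \frac{2 I^{2}}{-5 + I}$ ($F{\left(I \right)} = \left(I^{2} + \frac{2 I}{-5 + I} I\right) + I = \left(I^{2} + \frac{2 I^{2}}{-5 + I}\right) + I = I + I^{2} + \frac{2 I^{2}}{-5 + I}$)
$x{\left(j,A \right)} = \frac{2}{3}$ ($x{\left(j,A \right)} = \frac{2 \cdot 2 - 2}{3} = \frac{4 - 2}{3} = \frac{1}{3} \cdot 2 = \frac{2}{3}$)
$\left(F{\left(-5 - 10 \right)} + x{\left(35,-33 \right)}\right)^{2} = \left(\frac{\left(-5 - 10\right) \left(-5 + \left(-5 - 10\right)^{2} - 2 \left(-5 - 10\right)\right)}{-5 - 15} + \frac{2}{3}\right)^{2} = \left(- \frac{15 \left(-5 + \left(-15\right)^{2} - -30\right)}{-5 - 15} + \frac{2}{3}\right)^{2} = \left(- \frac{15 \left(-5 + 225 + 30\right)}{-20} + \frac{2}{3}\right)^{2} = \left(\left(-15\right) \left(- \frac{1}{20}\right) 250 + \frac{2}{3}\right)^{2} = \left(\frac{375}{2} + \frac{2}{3}\right)^{2} = \left(\frac{1129}{6}\right)^{2} = \frac{1274641}{36}$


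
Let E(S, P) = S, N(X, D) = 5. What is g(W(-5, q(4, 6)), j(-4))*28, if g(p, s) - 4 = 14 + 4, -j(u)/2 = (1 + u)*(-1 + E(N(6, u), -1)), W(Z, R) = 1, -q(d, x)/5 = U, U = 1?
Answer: 616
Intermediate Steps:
q(d, x) = -5 (q(d, x) = -5*1 = -5)
j(u) = -8 - 8*u (j(u) = -2*(1 + u)*(-1 + 5) = -2*(1 + u)*4 = -2*(4 + 4*u) = -8 - 8*u)
g(p, s) = 22 (g(p, s) = 4 + (14 + 4) = 4 + 18 = 22)
g(W(-5, q(4, 6)), j(-4))*28 = 22*28 = 616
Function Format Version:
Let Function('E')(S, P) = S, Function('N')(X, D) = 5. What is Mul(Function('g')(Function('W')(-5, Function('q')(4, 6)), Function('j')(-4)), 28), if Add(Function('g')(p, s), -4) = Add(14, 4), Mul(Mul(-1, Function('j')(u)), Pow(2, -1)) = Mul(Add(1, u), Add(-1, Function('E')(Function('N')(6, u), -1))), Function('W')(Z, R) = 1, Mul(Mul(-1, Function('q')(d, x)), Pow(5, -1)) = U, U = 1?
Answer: 616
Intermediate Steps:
Function('q')(d, x) = -5 (Function('q')(d, x) = Mul(-5, 1) = -5)
Function('j')(u) = Add(-8, Mul(-8, u)) (Function('j')(u) = Mul(-2, Mul(Add(1, u), Add(-1, 5))) = Mul(-2, Mul(Add(1, u), 4)) = Mul(-2, Add(4, Mul(4, u))) = Add(-8, Mul(-8, u)))
Function('g')(p, s) = 22 (Function('g')(p, s) = Add(4, Add(14, 4)) = Add(4, 18) = 22)
Mul(Function('g')(Function('W')(-5, Function('q')(4, 6)), Function('j')(-4)), 28) = Mul(22, 28) = 616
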